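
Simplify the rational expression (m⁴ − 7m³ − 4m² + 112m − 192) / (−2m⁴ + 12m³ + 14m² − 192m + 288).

(−m + 4)/(2m − 6)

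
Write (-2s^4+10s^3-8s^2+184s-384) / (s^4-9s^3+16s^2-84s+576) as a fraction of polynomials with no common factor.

(-2s+4)/(s-6)

Apply the Euclidean algorithm:
  -2s^4+10s^3-8s^2+184s-384 = (-2)(s^4-9s^3+16s^2-84s+576) + (-8s^3+24s^2+16s+768)
  s^4-9s^3+16s^2-84s+576 = (-(1/8)s+3/4)(-8s^3+24s^2+16s+768) + (0)
Last nonzero remainder: -8s^3+24s^2+16s+768. Dividing through by -8 gives the monic gcd s^3-3s^2-2s-96.
Cancel s^3-3s^2-2s-96 from numerator and denominator to get the reduced form.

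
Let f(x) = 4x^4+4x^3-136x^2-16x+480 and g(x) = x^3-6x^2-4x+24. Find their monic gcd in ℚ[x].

x^2-4

Euclidean algorithm in ℚ[x]:
  4x^4+4x^3-136x^2-16x+480 = (4x+28)(x^3-6x^2-4x+24) + (48x^2-192)
  x^3-6x^2-4x+24 = ((1/48)x-1/8)(48x^2-192) + (0)
Last nonzero remainder: 48x^2-192. Dividing through by 48 gives the monic gcd x^2-4.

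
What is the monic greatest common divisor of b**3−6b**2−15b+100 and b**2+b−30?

b−5

Euclidean algorithm in ℚ[b]:
  b**3−6b**2−15b+100 = (b−7)(b**2+b−30) + (22b−110)
  b**2+b−30 = ((1/22)b+3/11)(22b−110) + (0)
Last nonzero remainder: 22b−110. Dividing through by 22 gives the monic gcd b−5.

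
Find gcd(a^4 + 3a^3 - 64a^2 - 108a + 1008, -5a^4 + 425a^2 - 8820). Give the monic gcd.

Apply the Euclidean algorithm:
  a^4 + 3a^3 - 64a^2 - 108a + 1008 = (-1/5)(-5a^4 + 425a^2 - 8820) + (3a^3 + 21a^2 - 108a - 756)
  -5a^4 + 425a^2 - 8820 = (-(5/3)a + 35/3)(3a^3 + 21a^2 - 108a - 756) + (0)
Last nonzero remainder: 3a^3 + 21a^2 - 108a - 756. Dividing through by 3 gives the monic gcd a^3 + 7a^2 - 36a - 252.

a^3 + 7a^2 - 36a - 252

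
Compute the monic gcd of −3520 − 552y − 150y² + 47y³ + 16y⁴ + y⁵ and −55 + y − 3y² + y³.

By polynomial division,
  y⁵ + 16y⁴ + 47y³ − 150y² − 552y − 3520 = (y² + 19y + 103)(y³ − 3y² + y − 55) + (195y² + 390y + 2145)
  y³ − 3y² + y − 55 = ((1/195)y − 1/39)(195y² + 390y + 2145) + (0)
Last nonzero remainder: 195y² + 390y + 2145. Dividing through by 195 gives the monic gcd y² + 2y + 11.

11 + 2y + y²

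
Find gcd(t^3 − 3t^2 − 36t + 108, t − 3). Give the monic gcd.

Apply the Euclidean algorithm:
  t^3 − 3t^2 − 36t + 108 = (t^2 − 36)(t − 3) + (0)
The last nonzero remainder t − 3 is already monic.

t − 3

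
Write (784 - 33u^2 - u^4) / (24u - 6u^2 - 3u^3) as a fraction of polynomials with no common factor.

Euclidean algorithm in ℚ[u]:
  -u^4 - 33u^2 + 784 = ((1/3)u - 2/3)(-3u^3 - 6u^2 + 24u) + (-45u^2 + 16u + 784)
  -3u^3 - 6u^2 + 24u = ((1/15)u + 106/675)(-45u^2 + 16u + 784) + (-(20776/675)u - 83104/675)
  -45u^2 + 16u + 784 = ((30375/20776)u - 675/106)(-(20776/675)u - 83104/675) + (0)
Last nonzero remainder: -(20776/675)u - 83104/675. Dividing through by -20776/675 gives the monic gcd u + 4.
Cancel u + 4 from numerator and denominator to get the reduced form.

(-196 + 49u - 4u^2 + u^3)/(-6u + 3u^2)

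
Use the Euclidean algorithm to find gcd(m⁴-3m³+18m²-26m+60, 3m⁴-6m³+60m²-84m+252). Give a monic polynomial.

m²-2m+6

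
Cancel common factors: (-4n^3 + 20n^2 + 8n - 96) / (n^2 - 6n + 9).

Apply the Euclidean algorithm:
  -4n^3 + 20n^2 + 8n - 96 = (-4n - 4)(n^2 - 6n + 9) + (20n - 60)
  n^2 - 6n + 9 = ((1/20)n - 3/20)(20n - 60) + (0)
Last nonzero remainder: 20n - 60. Dividing through by 20 gives the monic gcd n - 3.
Cancel n - 3 from numerator and denominator to get the reduced form.

(-4n^2 + 8n + 32)/(n - 3)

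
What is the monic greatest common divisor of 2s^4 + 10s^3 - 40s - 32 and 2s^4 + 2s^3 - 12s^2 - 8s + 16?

s^2 - 4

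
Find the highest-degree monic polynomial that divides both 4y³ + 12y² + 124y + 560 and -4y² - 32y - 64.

y + 4

Euclidean algorithm in ℚ[y]:
  4y³ + 12y² + 124y + 560 = (-y + 5)(-4y² - 32y - 64) + (220y + 880)
  -4y² - 32y - 64 = (-(1/55)y - 4/55)(220y + 880) + (0)
Last nonzero remainder: 220y + 880. Dividing through by 220 gives the monic gcd y + 4.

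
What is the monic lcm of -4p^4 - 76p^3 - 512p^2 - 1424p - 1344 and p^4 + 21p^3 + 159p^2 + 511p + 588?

p^6 + 29p^5 + 339p^4 + 2035p^3 + 6584p^2 + 10836p + 7056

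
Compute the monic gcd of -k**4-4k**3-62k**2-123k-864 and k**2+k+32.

Repeated division with remainder:
  -k**4-4k**3-62k**2-123k-864 = (-k**2-3k-27)(k**2+k+32) + (0)
The last nonzero remainder k**2+k+32 is already monic.

k**2+k+32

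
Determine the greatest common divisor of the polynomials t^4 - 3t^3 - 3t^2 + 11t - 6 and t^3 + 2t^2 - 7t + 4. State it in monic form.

By polynomial division,
  t^4 - 3t^3 - 3t^2 + 11t - 6 = (t - 5)(t^3 + 2t^2 - 7t + 4) + (14t^2 - 28t + 14)
  t^3 + 2t^2 - 7t + 4 = ((1/14)t + 2/7)(14t^2 - 28t + 14) + (0)
Last nonzero remainder: 14t^2 - 28t + 14. Dividing through by 14 gives the monic gcd t^2 - 2t + 1.

t^2 - 2t + 1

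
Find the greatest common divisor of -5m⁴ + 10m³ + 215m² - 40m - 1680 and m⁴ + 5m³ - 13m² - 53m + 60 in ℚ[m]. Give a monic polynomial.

Repeated division with remainder:
  -5m⁴ + 10m³ + 215m² - 40m - 1680 = (-5)(m⁴ + 5m³ - 13m² - 53m + 60) + (35m³ + 150m² - 305m - 1380)
  m⁴ + 5m³ - 13m² - 53m + 60 = ((1/35)m + 1/49)(35m³ + 150m² - 305m - 1380) + (-(360/49)m² - (360/49)m + 4320/49)
  35m³ + 150m² - 305m - 1380 = (-(343/72)m - 1127/72)(-(360/49)m² - (360/49)m + 4320/49) + (0)
Last nonzero remainder: -(360/49)m² - (360/49)m + 4320/49. Dividing through by -360/49 gives the monic gcd m² + m - 12.

m² + m - 12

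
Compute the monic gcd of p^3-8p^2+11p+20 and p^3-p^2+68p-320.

p-4

Repeated division with remainder:
  p^3-8p^2+11p+20 = (p^3-p^2+68p-320) + (-7p^2-57p+340)
  p^3-p^2+68p-320 = (-(1/7)p+64/49)(-7p^2-57p+340) + ((9360/49)p-37440/49)
  -7p^2-57p+340 = (-(343/9360)p-833/1872)((9360/49)p-37440/49) + (0)
Last nonzero remainder: (9360/49)p-37440/49. Dividing through by 9360/49 gives the monic gcd p-4.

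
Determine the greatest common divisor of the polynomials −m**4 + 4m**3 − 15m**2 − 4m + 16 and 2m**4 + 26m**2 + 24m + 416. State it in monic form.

m**2 − 4m + 16

Apply the Euclidean algorithm:
  −m**4 + 4m**3 − 15m**2 − 4m + 16 = (−1/2)(2m**4 + 26m**2 + 24m + 416) + (4m**3 − 2m**2 + 8m + 224)
  2m**4 + 26m**2 + 24m + 416 = ((1/2)m + 1/4)(4m**3 − 2m**2 + 8m + 224) + ((45/2)m**2 − 90m + 360)
  4m**3 − 2m**2 + 8m + 224 = ((8/45)m + 28/45)((45/2)m**2 − 90m + 360) + (0)
Last nonzero remainder: (45/2)m**2 − 90m + 360. Dividing through by 45/2 gives the monic gcd m**2 − 4m + 16.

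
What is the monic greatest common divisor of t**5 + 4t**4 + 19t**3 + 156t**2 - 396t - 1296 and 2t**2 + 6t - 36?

Euclidean algorithm in ℚ[t]:
  t**5 + 4t**4 + 19t**3 + 156t**2 - 396t - 1296 = ((1/2)t**3 + (1/2)t**2 + 17t + 36)(2t**2 + 6t - 36) + (0)
Last nonzero remainder: 2t**2 + 6t - 36. Dividing through by 2 gives the monic gcd t**2 + 3t - 18.

t**2 + 3t - 18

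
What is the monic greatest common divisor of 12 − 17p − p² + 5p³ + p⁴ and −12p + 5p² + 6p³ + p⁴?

Euclidean algorithm in ℚ[p]:
  p⁴ + 5p³ − p² − 17p + 12 = (p⁴ + 6p³ + 5p² − 12p) + (−p³ − 6p² − 5p + 12)
  p⁴ + 6p³ + 5p² − 12p = (−p)(−p³ − 6p² − 5p + 12) + (0)
Last nonzero remainder: −p³ − 6p² − 5p + 12. Dividing through by −1 gives the monic gcd p³ + 6p² + 5p − 12.

−12 + 5p + 6p² + p³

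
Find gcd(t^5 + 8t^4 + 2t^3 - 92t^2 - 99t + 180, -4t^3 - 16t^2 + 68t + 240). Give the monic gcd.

t^2 + 8t + 15

Repeated division with remainder:
  t^5 + 8t^4 + 2t^3 - 92t^2 - 99t + 180 = (-(1/4)t^2 - t - 3/4)(-4t^3 - 16t^2 + 68t + 240) + (24t^2 + 192t + 360)
  -4t^3 - 16t^2 + 68t + 240 = (-(1/6)t + 2/3)(24t^2 + 192t + 360) + (0)
Last nonzero remainder: 24t^2 + 192t + 360. Dividing through by 24 gives the monic gcd t^2 + 8t + 15.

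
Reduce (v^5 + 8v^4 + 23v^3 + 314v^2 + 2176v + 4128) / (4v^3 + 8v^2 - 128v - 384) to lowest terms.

(v^3 + 7v + 258)/(4v - 24)

Euclidean algorithm in ℚ[v]:
  v^5 + 8v^4 + 23v^3 + 314v^2 + 2176v + 4128 = ((1/4)v^2 + (3/2)v + 43/4)(4v^3 + 8v^2 - 128v - 384) + (516v^2 + 4128v + 8256)
  4v^3 + 8v^2 - 128v - 384 = ((1/129)v - 2/43)(516v^2 + 4128v + 8256) + (0)
Last nonzero remainder: 516v^2 + 4128v + 8256. Dividing through by 516 gives the monic gcd v^2 + 8v + 16.
Cancel v^2 + 8v + 16 from numerator and denominator to get the reduced form.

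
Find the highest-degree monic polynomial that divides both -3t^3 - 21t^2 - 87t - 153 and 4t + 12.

t + 3

By polynomial division,
  -3t^3 - 21t^2 - 87t - 153 = (-(3/4)t^2 - 3t - 51/4)(4t + 12) + (0)
Last nonzero remainder: 4t + 12. Dividing through by 4 gives the monic gcd t + 3.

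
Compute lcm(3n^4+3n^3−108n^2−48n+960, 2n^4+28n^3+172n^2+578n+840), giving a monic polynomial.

n^6+6n^5−10n^4−175n^3−516n^2+1264n+6720

Euclidean algorithm in ℚ[n]:
  3n^4+3n^3−108n^2−48n+960 = (3/2)(2n^4+28n^3+172n^2+578n+840) + (−39n^3−366n^2−915n−300)
  2n^4+28n^3+172n^2+578n+840 = (−(2/39)n−40/169)(−39n^3−366n^2−915n−300) + ((6498/169)n^2+(58482/169)n+129960/169)
  −39n^3−366n^2−915n−300 = (−(2197/2166)n−845/2166)((6498/169)n^2+(58482/169)n+129960/169) + (0)
Last nonzero remainder: (6498/169)n^2+(58482/169)n+129960/169. Dividing through by 6498/169 gives the monic gcd n^2+9n+20.
Then lcm(f, g) = f·g / gcd(f, g); expanding and making the result monic gives the answer.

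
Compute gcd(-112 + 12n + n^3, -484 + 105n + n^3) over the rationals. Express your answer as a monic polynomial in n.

Apply the Euclidean algorithm:
  n^3 + 12n - 112 = (n^3 + 105n - 484) + (-93n + 372)
  n^3 + 105n - 484 = (-(1/93)n^2 - (4/93)n - 121/93)(-93n + 372) + (0)
Last nonzero remainder: -93n + 372. Dividing through by -93 gives the monic gcd n - 4.

-4 + n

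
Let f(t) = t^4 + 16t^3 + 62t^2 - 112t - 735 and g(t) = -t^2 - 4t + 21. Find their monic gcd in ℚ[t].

t^2 + 4t - 21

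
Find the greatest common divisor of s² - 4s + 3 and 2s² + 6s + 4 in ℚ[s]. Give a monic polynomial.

1

Repeated division with remainder:
  s² - 4s + 3 = (1/2)(2s² + 6s + 4) + (-7s + 1)
  2s² + 6s + 4 = (-(2/7)s - 44/49)(-7s + 1) + (240/49)
  -7s + 1 = (-(343/240)s + 49/240)(240/49) + (0)
The last nonzero remainder is the constant 240/49, so the polynomials are coprime and gcd = 1.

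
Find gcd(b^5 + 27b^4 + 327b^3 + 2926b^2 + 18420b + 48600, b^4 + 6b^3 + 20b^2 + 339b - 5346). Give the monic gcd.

Apply the Euclidean algorithm:
  b^5 + 27b^4 + 327b^3 + 2926b^2 + 18420b + 48600 = (b + 21)(b^4 + 6b^3 + 20b^2 + 339b - 5346) + (181b^3 + 2167b^2 + 16647b + 160866)
  b^4 + 6b^3 + 20b^2 + 339b - 5346 = ((1/181)b - 1081/32761)(181b^3 + 2167b^2 + 16647b + 160866) + (-(15360/32761)b^2 - (15360/32761)b - 1244160/32761)
  181b^3 + 2167b^2 + 16647b + 160866 = (-(5929741/15360)b - 10843891/2560)(-(15360/32761)b^2 - (15360/32761)b - 1244160/32761) + (0)
Last nonzero remainder: -(15360/32761)b^2 - (15360/32761)b - 1244160/32761. Dividing through by -15360/32761 gives the monic gcd b^2 + b + 81.

b^2 + b + 81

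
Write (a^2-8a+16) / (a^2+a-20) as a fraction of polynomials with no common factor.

By polynomial division,
  a^2-8a+16 = (a^2+a-20) + (-9a+36)
  a^2+a-20 = (-(1/9)a-5/9)(-9a+36) + (0)
Last nonzero remainder: -9a+36. Dividing through by -9 gives the monic gcd a-4.
Cancel a-4 from numerator and denominator to get the reduced form.

(a-4)/(a+5)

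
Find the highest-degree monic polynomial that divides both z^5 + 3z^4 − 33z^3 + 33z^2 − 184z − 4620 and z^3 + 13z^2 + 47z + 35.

Apply the Euclidean algorithm:
  z^5 + 3z^4 − 33z^3 + 33z^2 − 184z − 4620 = (z^2 − 10z + 50)(z^3 + 13z^2 + 47z + 35) + (−182z^2 − 2184z − 6370)
  z^3 + 13z^2 + 47z + 35 = (−(1/182)z − 1/182)(−182z^2 − 2184z − 6370) + (0)
Last nonzero remainder: −182z^2 − 2184z − 6370. Dividing through by −182 gives the monic gcd z^2 + 12z + 35.

z^2 + 12z + 35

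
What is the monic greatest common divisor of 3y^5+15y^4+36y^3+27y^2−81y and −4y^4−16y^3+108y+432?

Repeated division with remainder:
  3y^5+15y^4+36y^3+27y^2−81y = (−(3/4)y−3/4)(−4y^4−16y^3+108y+432) + (24y^3+108y^2+324y+324)
  −4y^4−16y^3+108y+432 = (−(1/6)y+1/12)(24y^3+108y^2+324y+324) + (45y^2+135y+405)
  24y^3+108y^2+324y+324 = ((8/15)y+4/5)(45y^2+135y+405) + (0)
Last nonzero remainder: 45y^2+135y+405. Dividing through by 45 gives the monic gcd y^2+3y+9.

y^2+3y+9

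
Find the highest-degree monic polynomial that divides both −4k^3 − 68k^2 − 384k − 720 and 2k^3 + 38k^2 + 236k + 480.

k^2 + 11k + 30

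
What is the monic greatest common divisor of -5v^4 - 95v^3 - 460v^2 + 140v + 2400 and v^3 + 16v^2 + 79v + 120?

Repeated division with remainder:
  -5v^4 - 95v^3 - 460v^2 + 140v + 2400 = (-5v - 15)(v^3 + 16v^2 + 79v + 120) + (175v^2 + 1925v + 4200)
  v^3 + 16v^2 + 79v + 120 = ((1/175)v + 1/35)(175v^2 + 1925v + 4200) + (0)
Last nonzero remainder: 175v^2 + 1925v + 4200. Dividing through by 175 gives the monic gcd v^2 + 11v + 24.

v^2 + 11v + 24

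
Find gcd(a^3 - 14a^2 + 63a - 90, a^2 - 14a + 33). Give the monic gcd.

a - 3

Repeated division with remainder:
  a^3 - 14a^2 + 63a - 90 = (a)(a^2 - 14a + 33) + (30a - 90)
  a^2 - 14a + 33 = ((1/30)a - 11/30)(30a - 90) + (0)
Last nonzero remainder: 30a - 90. Dividing through by 30 gives the monic gcd a - 3.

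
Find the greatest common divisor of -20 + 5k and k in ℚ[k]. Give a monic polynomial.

1

Euclidean algorithm in ℚ[k]:
  5k - 20 = (5)(k) + (-20)
  k = (-(1/20)k)(-20) + (0)
The last nonzero remainder is the constant -20, so the polynomials are coprime and gcd = 1.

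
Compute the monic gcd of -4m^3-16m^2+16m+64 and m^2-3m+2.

Apply the Euclidean algorithm:
  -4m^3-16m^2+16m+64 = (-4m-28)(m^2-3m+2) + (-60m+120)
  m^2-3m+2 = (-(1/60)m+1/60)(-60m+120) + (0)
Last nonzero remainder: -60m+120. Dividing through by -60 gives the monic gcd m-2.

m-2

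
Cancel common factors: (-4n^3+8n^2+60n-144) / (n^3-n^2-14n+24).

Euclidean algorithm in ℚ[n]:
  -4n^3+8n^2+60n-144 = (-4)(n^3-n^2-14n+24) + (4n^2+4n-48)
  n^3-n^2-14n+24 = ((1/4)n-1/2)(4n^2+4n-48) + (0)
Last nonzero remainder: 4n^2+4n-48. Dividing through by 4 gives the monic gcd n^2+n-12.
Cancel n^2+n-12 from numerator and denominator to get the reduced form.

(-4n+12)/(n-2)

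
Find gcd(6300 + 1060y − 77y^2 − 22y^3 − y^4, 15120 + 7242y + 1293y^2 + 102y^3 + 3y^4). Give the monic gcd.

Euclidean algorithm in ℚ[y]:
  −y^4 − 22y^3 − 77y^2 + 1060y + 6300 = (−1/3)(3y^4 + 102y^3 + 1293y^2 + 7242y + 15120) + (12y^3 + 354y^2 + 3474y + 11340)
  3y^4 + 102y^3 + 1293y^2 + 7242y + 15120 = ((1/4)y + 9/8)(12y^3 + 354y^2 + 3474y + 11340) + ((105/4)y^2 + (1995/4)y + 4725/2)
  12y^3 + 354y^2 + 3474y + 11340 = ((16/35)y + 24/5)((105/4)y^2 + (1995/4)y + 4725/2) + (0)
Last nonzero remainder: (105/4)y^2 + (1995/4)y + 4725/2. Dividing through by 105/4 gives the monic gcd y^2 + 19y + 90.

90 + 19y + y^2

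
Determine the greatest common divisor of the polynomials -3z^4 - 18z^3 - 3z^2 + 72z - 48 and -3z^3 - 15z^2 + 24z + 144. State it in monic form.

Repeated division with remainder:
  -3z^4 - 18z^3 - 3z^2 + 72z - 48 = (z + 1)(-3z^3 - 15z^2 + 24z + 144) + (-12z^2 - 96z - 192)
  -3z^3 - 15z^2 + 24z + 144 = ((1/4)z - 3/4)(-12z^2 - 96z - 192) + (0)
Last nonzero remainder: -12z^2 - 96z - 192. Dividing through by -12 gives the monic gcd z^2 + 8z + 16.

z^2 + 8z + 16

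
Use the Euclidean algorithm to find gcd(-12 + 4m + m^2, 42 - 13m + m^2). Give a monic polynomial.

1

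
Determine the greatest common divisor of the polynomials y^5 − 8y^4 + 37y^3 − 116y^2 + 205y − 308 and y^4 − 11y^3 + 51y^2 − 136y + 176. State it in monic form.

Euclidean algorithm in ℚ[y]:
  y^5 − 8y^4 + 37y^3 − 116y^2 + 205y − 308 = (y + 3)(y^4 − 11y^3 + 51y^2 − 136y + 176) + (19y^3 − 133y^2 + 437y − 836)
  y^4 − 11y^3 + 51y^2 − 136y + 176 = ((1/19)y − 4/19)(19y^3 − 133y^2 + 437y − 836) + (0)
Last nonzero remainder: 19y^3 − 133y^2 + 437y − 836. Dividing through by 19 gives the monic gcd y^3 − 7y^2 + 23y − 44.

y^3 − 7y^2 + 23y − 44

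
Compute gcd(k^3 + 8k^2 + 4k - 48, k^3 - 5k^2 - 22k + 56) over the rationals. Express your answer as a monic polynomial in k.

Apply the Euclidean algorithm:
  k^3 + 8k^2 + 4k - 48 = (k^3 - 5k^2 - 22k + 56) + (13k^2 + 26k - 104)
  k^3 - 5k^2 - 22k + 56 = ((1/13)k - 7/13)(13k^2 + 26k - 104) + (0)
Last nonzero remainder: 13k^2 + 26k - 104. Dividing through by 13 gives the monic gcd k^2 + 2k - 8.

k^2 + 2k - 8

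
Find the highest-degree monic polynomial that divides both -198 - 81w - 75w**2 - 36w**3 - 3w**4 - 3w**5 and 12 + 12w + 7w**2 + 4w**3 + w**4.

6 + 3w + 2w**2 + w**3

Euclidean algorithm in ℚ[w]:
  -3w**5 - 3w**4 - 36w**3 - 75w**2 - 81w - 198 = (-3w + 9)(w**4 + 4w**3 + 7w**2 + 12w + 12) + (-51w**3 - 102w**2 - 153w - 306)
  w**4 + 4w**3 + 7w**2 + 12w + 12 = (-(1/51)w - 2/51)(-51w**3 - 102w**2 - 153w - 306) + (0)
Last nonzero remainder: -51w**3 - 102w**2 - 153w - 306. Dividing through by -51 gives the monic gcd w**3 + 2w**2 + 3w + 6.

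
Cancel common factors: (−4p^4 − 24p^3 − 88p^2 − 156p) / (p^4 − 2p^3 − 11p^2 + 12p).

Apply the Euclidean algorithm:
  −4p^4 − 24p^3 − 88p^2 − 156p = (−4)(p^4 − 2p^3 − 11p^2 + 12p) + (−32p^3 − 132p^2 − 108p)
  p^4 − 2p^3 − 11p^2 + 12p = (−(1/32)p + 49/256)(−32p^3 − 132p^2 − 108p) + ((697/64)p^2 + (2091/64)p)
  −32p^3 − 132p^2 − 108p = (−(2048/697)p − 2304/697)((697/64)p^2 + (2091/64)p) + (0)
Last nonzero remainder: (697/64)p^2 + (2091/64)p. Dividing through by 697/64 gives the monic gcd p^2 + 3p.
Cancel p^2 + 3p from numerator and denominator to get the reduced form.

(−4p^2 − 12p − 52)/(p^2 − 5p + 4)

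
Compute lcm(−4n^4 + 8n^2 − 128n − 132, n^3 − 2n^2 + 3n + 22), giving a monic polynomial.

Euclidean algorithm in ℚ[n]:
  −4n^4 + 8n^2 − 128n − 132 = (−4n − 8)(n^3 − 2n^2 + 3n + 22) + (4n^2 − 16n + 44)
  n^3 − 2n^2 + 3n + 22 = ((1/4)n + 1/2)(4n^2 − 16n + 44) + (0)
Last nonzero remainder: 4n^2 − 16n + 44. Dividing through by 4 gives the monic gcd n^2 − 4n + 11.
Then lcm(f, g) = f·g / gcd(f, g); expanding and making the result monic gives the answer.

n^5 + 2n^4 − 2n^3 + 28n^2 + 97n + 66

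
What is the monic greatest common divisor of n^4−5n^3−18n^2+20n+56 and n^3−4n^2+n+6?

n−2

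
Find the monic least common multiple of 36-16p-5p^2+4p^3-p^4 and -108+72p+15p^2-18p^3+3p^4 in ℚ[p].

Repeated division with remainder:
  -p^4+4p^3-5p^2-16p+36 = (-1/3)(3p^4-18p^3+15p^2+72p-108) + (-2p^3+8p)
  3p^4-18p^3+15p^2+72p-108 = (-(3/2)p+9)(-2p^3+8p) + (27p^2-108)
  -2p^3+8p = (-(2/27)p)(27p^2-108) + (0)
Last nonzero remainder: 27p^2-108. Dividing through by 27 gives the monic gcd p^2-4.
Then lcm(f, g) = f·g / gcd(f, g); expanding and making the result monic gives the answer.

-324+360p-87p^2-50p^3+38p^4-10p^5+p^6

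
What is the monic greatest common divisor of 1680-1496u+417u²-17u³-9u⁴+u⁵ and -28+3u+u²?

Repeated division with remainder:
  u⁵-9u⁴-17u³+417u²-1496u+1680 = (u³-12u²+47u-60)(u²+3u-28) + (0)
The last nonzero remainder u²+3u-28 is already monic.

-28+3u+u²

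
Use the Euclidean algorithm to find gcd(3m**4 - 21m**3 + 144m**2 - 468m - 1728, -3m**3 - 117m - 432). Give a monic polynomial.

m**2 - 3m + 48

Euclidean algorithm in ℚ[m]:
  3m**4 - 21m**3 + 144m**2 - 468m - 1728 = (-m + 7)(-3m**3 - 117m - 432) + (27m**2 - 81m + 1296)
  -3m**3 - 117m - 432 = (-(1/9)m - 1/3)(27m**2 - 81m + 1296) + (0)
Last nonzero remainder: 27m**2 - 81m + 1296. Dividing through by 27 gives the monic gcd m**2 - 3m + 48.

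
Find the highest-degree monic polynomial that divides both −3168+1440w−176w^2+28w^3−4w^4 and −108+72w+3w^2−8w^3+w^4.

Apply the Euclidean algorithm:
  −4w^4+28w^3−176w^2+1440w−3168 = (−4)(w^4−8w^3+3w^2+72w−108) + (−4w^3−164w^2+1728w−3600)
  w^4−8w^3+3w^2+72w−108 = (−(1/4)w+49/4)(−4w^3−164w^2+1728w−3600) + (2444w^2−21996w+43992)
  −4w^3−164w^2+1728w−3600 = (−(1/611)w−50/611)(2444w^2−21996w+43992) + (0)
Last nonzero remainder: 2444w^2−21996w+43992. Dividing through by 2444 gives the monic gcd w^2−9w+18.

18−9w+w^2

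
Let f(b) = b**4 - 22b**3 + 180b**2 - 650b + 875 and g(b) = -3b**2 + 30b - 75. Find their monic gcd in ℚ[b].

b**2 - 10b + 25

Repeated division with remainder:
  b**4 - 22b**3 + 180b**2 - 650b + 875 = (-(1/3)b**2 + 4b - 35/3)(-3b**2 + 30b - 75) + (0)
Last nonzero remainder: -3b**2 + 30b - 75. Dividing through by -3 gives the monic gcd b**2 - 10b + 25.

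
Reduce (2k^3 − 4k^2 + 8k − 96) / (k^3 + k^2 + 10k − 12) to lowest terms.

(2k − 8)/(k − 1)

Repeated division with remainder:
  2k^3 − 4k^2 + 8k − 96 = (2)(k^3 + k^2 + 10k − 12) + (−6k^2 − 12k − 72)
  k^3 + k^2 + 10k − 12 = (−(1/6)k + 1/6)(−6k^2 − 12k − 72) + (0)
Last nonzero remainder: −6k^2 − 12k − 72. Dividing through by −6 gives the monic gcd k^2 + 2k + 12.
Cancel k^2 + 2k + 12 from numerator and denominator to get the reduced form.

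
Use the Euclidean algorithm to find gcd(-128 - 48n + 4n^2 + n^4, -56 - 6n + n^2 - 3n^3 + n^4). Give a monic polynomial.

-8 - 2n + n^2

By polynomial division,
  n^4 + 4n^2 - 48n - 128 = (n^4 - 3n^3 + n^2 - 6n - 56) + (3n^3 + 3n^2 - 42n - 72)
  n^4 - 3n^3 + n^2 - 6n - 56 = ((1/3)n - 4/3)(3n^3 + 3n^2 - 42n - 72) + (19n^2 - 38n - 152)
  3n^3 + 3n^2 - 42n - 72 = ((3/19)n + 9/19)(19n^2 - 38n - 152) + (0)
Last nonzero remainder: 19n^2 - 38n - 152. Dividing through by 19 gives the monic gcd n^2 - 2n - 8.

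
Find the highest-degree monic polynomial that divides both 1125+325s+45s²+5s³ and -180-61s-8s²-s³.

45+4s+s²

Apply the Euclidean algorithm:
  5s³+45s²+325s+1125 = (-5)(-s³-8s²-61s-180) + (5s²+20s+225)
  -s³-8s²-61s-180 = (-(1/5)s-4/5)(5s²+20s+225) + (0)
Last nonzero remainder: 5s²+20s+225. Dividing through by 5 gives the monic gcd s²+4s+45.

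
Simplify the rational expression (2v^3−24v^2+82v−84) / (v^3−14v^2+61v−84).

Repeated division with remainder:
  2v^3−24v^2+82v−84 = (2)(v^3−14v^2+61v−84) + (4v^2−40v+84)
  v^3−14v^2+61v−84 = ((1/4)v−1)(4v^2−40v+84) + (0)
Last nonzero remainder: 4v^2−40v+84. Dividing through by 4 gives the monic gcd v^2−10v+21.
Cancel v^2−10v+21 from numerator and denominator to get the reduced form.

(2v−4)/(v−4)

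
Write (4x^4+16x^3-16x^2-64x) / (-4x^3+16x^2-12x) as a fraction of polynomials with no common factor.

(-x^3-4x^2+4x+16)/(x^2-4x+3)

Euclidean algorithm in ℚ[x]:
  4x^4+16x^3-16x^2-64x = (-x-8)(-4x^3+16x^2-12x) + (100x^2-160x)
  -4x^3+16x^2-12x = (-(1/25)x+12/125)(100x^2-160x) + ((84/25)x)
  100x^2-160x = ((625/21)x-1000/21)((84/25)x) + (0)
Last nonzero remainder: (84/25)x. Dividing through by 84/25 gives the monic gcd x.
Cancel x from numerator and denominator to get the reduced form.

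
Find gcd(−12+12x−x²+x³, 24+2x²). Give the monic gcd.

12+x²

Repeated division with remainder:
  x³−x²+12x−12 = ((1/2)x−1/2)(2x²+24) + (0)
Last nonzero remainder: 2x²+24. Dividing through by 2 gives the monic gcd x²+12.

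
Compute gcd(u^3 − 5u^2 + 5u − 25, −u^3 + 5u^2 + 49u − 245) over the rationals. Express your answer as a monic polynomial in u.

u − 5

Repeated division with remainder:
  u^3 − 5u^2 + 5u − 25 = (−1)(−u^3 + 5u^2 + 49u − 245) + (54u − 270)
  −u^3 + 5u^2 + 49u − 245 = (−(1/54)u^2 + 49/54)(54u − 270) + (0)
Last nonzero remainder: 54u − 270. Dividing through by 54 gives the monic gcd u − 5.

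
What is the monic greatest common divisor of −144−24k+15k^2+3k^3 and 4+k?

4+k

By polynomial division,
  3k^3+15k^2−24k−144 = (3k^2+3k−36)(k+4) + (0)
The last nonzero remainder k+4 is already monic.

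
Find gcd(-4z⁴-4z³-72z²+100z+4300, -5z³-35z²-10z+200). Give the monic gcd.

By polynomial division,
  -4z⁴-4z³-72z²+100z+4300 = ((4/5)z-24/5)(-5z³-35z²-10z+200) + (-232z²-108z+5260)
  -5z³-35z²-10z+200 = ((5/232)z+1895/13456)(-232z²-108z+5260) + (-(363825/3364)z-1819125/3364)
  -232z²-108z+5260 = ((780448/363825)z-3538928/363825)(-(363825/3364)z-1819125/3364) + (0)
Last nonzero remainder: -(363825/3364)z-1819125/3364. Dividing through by -363825/3364 gives the monic gcd z+5.

z+5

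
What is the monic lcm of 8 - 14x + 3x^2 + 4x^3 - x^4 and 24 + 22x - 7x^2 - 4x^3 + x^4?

Apply the Euclidean algorithm:
  -x^4 + 4x^3 + 3x^2 - 14x + 8 = (-1)(x^4 - 4x^3 - 7x^2 + 22x + 24) + (-4x^2 + 8x + 32)
  x^4 - 4x^3 - 7x^2 + 22x + 24 = (-(1/4)x^2 + (1/2)x + 3/4)(-4x^2 + 8x + 32) + (0)
Last nonzero remainder: -4x^2 + 8x + 32. Dividing through by -4 gives the monic gcd x^2 - 2x - 8.
Then lcm(f, g) = f·g / gcd(f, g); expanding and making the result monic gives the answer.

24 - 26x - 27x^2 + 32x^3 + 2x^4 - 6x^5 + x^6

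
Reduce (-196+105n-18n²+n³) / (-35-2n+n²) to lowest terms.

Apply the Euclidean algorithm:
  n³-18n²+105n-196 = (n-16)(n²-2n-35) + (108n-756)
  n²-2n-35 = ((1/108)n+5/108)(108n-756) + (0)
Last nonzero remainder: 108n-756. Dividing through by 108 gives the monic gcd n-7.
Cancel n-7 from numerator and denominator to get the reduced form.

(28-11n+n²)/(5+n)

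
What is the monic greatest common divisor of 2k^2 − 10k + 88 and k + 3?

1

Apply the Euclidean algorithm:
  2k^2 − 10k + 88 = (2k − 16)(k + 3) + (136)
  k + 3 = ((1/136)k + 3/136)(136) + (0)
The last nonzero remainder is the constant 136, so the polynomials are coprime and gcd = 1.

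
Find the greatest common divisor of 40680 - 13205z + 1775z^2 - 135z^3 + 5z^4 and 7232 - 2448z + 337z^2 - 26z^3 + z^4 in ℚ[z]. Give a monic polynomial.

-904 + 193z - 18z^2 + z^3

By polynomial division,
  5z^4 - 135z^3 + 1775z^2 - 13205z + 40680 = (5)(z^4 - 26z^3 + 337z^2 - 2448z + 7232) + (-5z^3 + 90z^2 - 965z + 4520)
  z^4 - 26z^3 + 337z^2 - 2448z + 7232 = (-(1/5)z + 8/5)(-5z^3 + 90z^2 - 965z + 4520) + (0)
Last nonzero remainder: -5z^3 + 90z^2 - 965z + 4520. Dividing through by -5 gives the monic gcd z^3 - 18z^2 + 193z - 904.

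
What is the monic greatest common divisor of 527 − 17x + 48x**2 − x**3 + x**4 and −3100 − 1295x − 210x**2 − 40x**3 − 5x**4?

31 − x + x**2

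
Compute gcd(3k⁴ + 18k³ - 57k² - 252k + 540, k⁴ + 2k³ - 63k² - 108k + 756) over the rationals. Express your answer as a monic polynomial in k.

k² + 3k - 18

By polynomial division,
  3k⁴ + 18k³ - 57k² - 252k + 540 = (3)(k⁴ + 2k³ - 63k² - 108k + 756) + (12k³ + 132k² + 72k - 1728)
  k⁴ + 2k³ - 63k² - 108k + 756 = ((1/12)k - 3/4)(12k³ + 132k² + 72k - 1728) + (30k² + 90k - 540)
  12k³ + 132k² + 72k - 1728 = ((2/5)k + 16/5)(30k² + 90k - 540) + (0)
Last nonzero remainder: 30k² + 90k - 540. Dividing through by 30 gives the monic gcd k² + 3k - 18.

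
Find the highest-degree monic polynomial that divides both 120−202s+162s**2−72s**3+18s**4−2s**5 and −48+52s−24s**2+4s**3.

By polynomial division,
  −2s**5+18s**4−72s**3+162s**2−202s+120 = (−(1/2)s**2+(3/2)s−5/2)(4s**3−24s**2+52s−48) + (0)
Last nonzero remainder: 4s**3−24s**2+52s−48. Dividing through by 4 gives the monic gcd s**3−6s**2+13s−12.

−12+13s−6s**2+s**3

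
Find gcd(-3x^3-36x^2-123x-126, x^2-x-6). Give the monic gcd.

Repeated division with remainder:
  -3x^3-36x^2-123x-126 = (-3x-39)(x^2-x-6) + (-180x-360)
  x^2-x-6 = (-(1/180)x+1/60)(-180x-360) + (0)
Last nonzero remainder: -180x-360. Dividing through by -180 gives the monic gcd x+2.

x+2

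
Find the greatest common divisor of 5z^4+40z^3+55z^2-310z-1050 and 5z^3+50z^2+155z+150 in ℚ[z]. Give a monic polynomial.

z+5

Euclidean algorithm in ℚ[z]:
  5z^4+40z^3+55z^2-310z-1050 = (z-2)(5z^3+50z^2+155z+150) + (-150z-750)
  5z^3+50z^2+155z+150 = (-(1/30)z^2-(1/6)z-1/5)(-150z-750) + (0)
Last nonzero remainder: -150z-750. Dividing through by -150 gives the monic gcd z+5.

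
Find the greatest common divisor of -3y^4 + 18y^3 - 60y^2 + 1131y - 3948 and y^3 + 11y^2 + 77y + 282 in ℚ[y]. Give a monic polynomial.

y^2 + 5y + 47

Repeated division with remainder:
  -3y^4 + 18y^3 - 60y^2 + 1131y - 3948 = (-3y + 51)(y^3 + 11y^2 + 77y + 282) + (-390y^2 - 1950y - 18330)
  y^3 + 11y^2 + 77y + 282 = (-(1/390)y - 1/65)(-390y^2 - 1950y - 18330) + (0)
Last nonzero remainder: -390y^2 - 1950y - 18330. Dividing through by -390 gives the monic gcd y^2 + 5y + 47.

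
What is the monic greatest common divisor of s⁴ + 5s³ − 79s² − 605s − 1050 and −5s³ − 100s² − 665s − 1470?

Repeated division with remainder:
  s⁴ + 5s³ − 79s² − 605s − 1050 = (−(1/5)s + 3)(−5s³ − 100s² − 665s − 1470) + (88s² + 1096s + 3360)
  −5s³ − 100s² − 665s − 1470 = (−(5/88)s − 415/968)(88s² + 1096s + 3360) + (−(510/121)s − 3570/121)
  88s² + 1096s + 3360 = (−(5324/255)s − 1936/17)(−(510/121)s − 3570/121) + (0)
Last nonzero remainder: −(510/121)s − 3570/121. Dividing through by −510/121 gives the monic gcd s + 7.

s + 7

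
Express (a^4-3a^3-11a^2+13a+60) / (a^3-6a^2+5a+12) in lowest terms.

Repeated division with remainder:
  a^4-3a^3-11a^2+13a+60 = (a+3)(a^3-6a^2+5a+12) + (2a^2-14a+24)
  a^3-6a^2+5a+12 = ((1/2)a+1/2)(2a^2-14a+24) + (0)
Last nonzero remainder: 2a^2-14a+24. Dividing through by 2 gives the monic gcd a^2-7a+12.
Cancel a^2-7a+12 from numerator and denominator to get the reduced form.

(a^2+4a+5)/(a+1)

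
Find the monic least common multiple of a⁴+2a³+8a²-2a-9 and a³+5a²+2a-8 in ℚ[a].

Apply the Euclidean algorithm:
  a⁴+2a³+8a²-2a-9 = (a-3)(a³+5a²+2a-8) + (21a²+12a-33)
  a³+5a²+2a-8 = ((1/21)a+31/147)(21a²+12a-33) + ((51/49)a-51/49)
  21a²+12a-33 = ((343/17)a+539/17)((51/49)a-51/49) + (0)
Last nonzero remainder: (51/49)a-51/49. Dividing through by 51/49 gives the monic gcd a-1.
Then lcm(f, g) = f·g / gcd(f, g); expanding and making the result monic gives the answer.

a⁶+8a⁵+28a⁴+62a³+43a²-70a-72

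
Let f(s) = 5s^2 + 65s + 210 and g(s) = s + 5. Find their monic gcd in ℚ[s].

Repeated division with remainder:
  5s^2 + 65s + 210 = (5s + 40)(s + 5) + (10)
  s + 5 = ((1/10)s + 1/2)(10) + (0)
The last nonzero remainder is the constant 10, so the polynomials are coprime and gcd = 1.

1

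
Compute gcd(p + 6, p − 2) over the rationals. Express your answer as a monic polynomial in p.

1

Euclidean algorithm in ℚ[p]:
  p + 6 = (p − 2) + (8)
  p − 2 = ((1/8)p − 1/4)(8) + (0)
The last nonzero remainder is the constant 8, so the polynomials are coprime and gcd = 1.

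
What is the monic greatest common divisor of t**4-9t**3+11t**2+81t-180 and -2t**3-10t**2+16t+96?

Repeated division with remainder:
  t**4-9t**3+11t**2+81t-180 = (-(1/2)t+7)(-2t**3-10t**2+16t+96) + (89t**2+17t-852)
  -2t**3-10t**2+16t+96 = (-(2/89)t-856/7921)(89t**2+17t-852) + (-(10368/7921)t+31104/7921)
  89t**2+17t-852 = (-(704969/10368)t-562391/2592)(-(10368/7921)t+31104/7921) + (0)
Last nonzero remainder: -(10368/7921)t+31104/7921. Dividing through by -10368/7921 gives the monic gcd t-3.

t-3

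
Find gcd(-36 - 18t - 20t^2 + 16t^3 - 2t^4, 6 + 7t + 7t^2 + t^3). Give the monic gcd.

1 + t + t^2

By polynomial division,
  -2t^4 + 16t^3 - 20t^2 - 18t - 36 = (-2t + 30)(t^3 + 7t^2 + 7t + 6) + (-216t^2 - 216t - 216)
  t^3 + 7t^2 + 7t + 6 = (-(1/216)t - 1/36)(-216t^2 - 216t - 216) + (0)
Last nonzero remainder: -216t^2 - 216t - 216. Dividing through by -216 gives the monic gcd t^2 + t + 1.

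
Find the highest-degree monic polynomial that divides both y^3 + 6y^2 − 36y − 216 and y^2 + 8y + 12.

By polynomial division,
  y^3 + 6y^2 − 36y − 216 = (y − 2)(y^2 + 8y + 12) + (−32y − 192)
  y^2 + 8y + 12 = (−(1/32)y − 1/16)(−32y − 192) + (0)
Last nonzero remainder: −32y − 192. Dividing through by −32 gives the monic gcd y + 6.

y + 6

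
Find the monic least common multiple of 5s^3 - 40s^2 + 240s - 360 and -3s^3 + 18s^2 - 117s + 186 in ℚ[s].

s^5 - 12s^4 + 111s^3 - 512s^2 + 1776s - 2232

Euclidean algorithm in ℚ[s]:
  5s^3 - 40s^2 + 240s - 360 = (-5/3)(-3s^3 + 18s^2 - 117s + 186) + (-10s^2 + 45s - 50)
  -3s^3 + 18s^2 - 117s + 186 = ((3/10)s - 9/20)(-10s^2 + 45s - 50) + (-(327/4)s + 327/2)
  -10s^2 + 45s - 50 = ((40/327)s - 100/327)(-(327/4)s + 327/2) + (0)
Last nonzero remainder: -(327/4)s + 327/2. Dividing through by -327/4 gives the monic gcd s - 2.
Then lcm(f, g) = f·g / gcd(f, g); expanding and making the result monic gives the answer.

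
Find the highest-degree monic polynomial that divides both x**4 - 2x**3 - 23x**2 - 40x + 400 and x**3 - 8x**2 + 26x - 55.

Euclidean algorithm in ℚ[x]:
  x**4 - 2x**3 - 23x**2 - 40x + 400 = (x + 6)(x**3 - 8x**2 + 26x - 55) + (-x**2 - 141x + 730)
  x**3 - 8x**2 + 26x - 55 = (-x + 149)(-x**2 - 141x + 730) + (21765x - 108825)
  -x**2 - 141x + 730 = (-(1/21765)x - 146/21765)(21765x - 108825) + (0)
Last nonzero remainder: 21765x - 108825. Dividing through by 21765 gives the monic gcd x - 5.

x - 5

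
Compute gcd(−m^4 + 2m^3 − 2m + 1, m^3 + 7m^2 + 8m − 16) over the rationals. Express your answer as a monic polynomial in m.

m − 1

By polynomial division,
  −m^4 + 2m^3 − 2m + 1 = (−m + 9)(m^3 + 7m^2 + 8m − 16) + (−55m^2 − 90m + 145)
  m^3 + 7m^2 + 8m − 16 = (−(1/55)m − 59/605)(−55m^2 − 90m + 145) + ((225/121)m − 225/121)
  −55m^2 − 90m + 145 = (−(1331/45)m − 3509/45)((225/121)m − 225/121) + (0)
Last nonzero remainder: (225/121)m − 225/121. Dividing through by 225/121 gives the monic gcd m − 1.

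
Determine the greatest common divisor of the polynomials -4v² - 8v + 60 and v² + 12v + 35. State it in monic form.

Apply the Euclidean algorithm:
  -4v² - 8v + 60 = (-4)(v² + 12v + 35) + (40v + 200)
  v² + 12v + 35 = ((1/40)v + 7/40)(40v + 200) + (0)
Last nonzero remainder: 40v + 200. Dividing through by 40 gives the monic gcd v + 5.

v + 5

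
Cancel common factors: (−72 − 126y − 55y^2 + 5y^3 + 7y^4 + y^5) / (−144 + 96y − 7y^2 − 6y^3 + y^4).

(6 + 11y + 6y^2 + y^3)/(12 − 7y + y^2)

Euclidean algorithm in ℚ[y]:
  y^5 + 7y^4 + 5y^3 − 55y^2 − 126y − 72 = (y + 13)(y^4 − 6y^3 − 7y^2 + 96y − 144) + (90y^3 − 60y^2 − 1230y + 1800)
  y^4 − 6y^3 − 7y^2 + 96y − 144 = ((1/90)y − 8/135)(90y^3 − 60y^2 − 1230y + 1800) + ((28/9)y^2 + (28/9)y − 112/3)
  90y^3 − 60y^2 − 1230y + 1800 = ((405/14)y − 675/14)((28/9)y^2 + (28/9)y − 112/3) + (0)
Last nonzero remainder: (28/9)y^2 + (28/9)y − 112/3. Dividing through by 28/9 gives the monic gcd y^2 + y − 12.
Cancel y^2 + y − 12 from numerator and denominator to get the reduced form.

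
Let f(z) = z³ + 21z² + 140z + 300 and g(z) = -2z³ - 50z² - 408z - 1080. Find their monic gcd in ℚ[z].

z² + 16z + 60

Apply the Euclidean algorithm:
  z³ + 21z² + 140z + 300 = (-1/2)(-2z³ - 50z² - 408z - 1080) + (-4z² - 64z - 240)
  -2z³ - 50z² - 408z - 1080 = ((1/2)z + 9/2)(-4z² - 64z - 240) + (0)
Last nonzero remainder: -4z² - 64z - 240. Dividing through by -4 gives the monic gcd z² + 16z + 60.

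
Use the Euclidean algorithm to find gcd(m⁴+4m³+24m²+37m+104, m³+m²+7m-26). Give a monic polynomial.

m²+3m+13

Apply the Euclidean algorithm:
  m⁴+4m³+24m²+37m+104 = (m+3)(m³+m²+7m-26) + (14m²+42m+182)
  m³+m²+7m-26 = ((1/14)m-1/7)(14m²+42m+182) + (0)
Last nonzero remainder: 14m²+42m+182. Dividing through by 14 gives the monic gcd m²+3m+13.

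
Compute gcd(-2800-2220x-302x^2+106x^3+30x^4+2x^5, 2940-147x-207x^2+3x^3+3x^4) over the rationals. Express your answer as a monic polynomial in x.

-140-13x+8x^2+x^3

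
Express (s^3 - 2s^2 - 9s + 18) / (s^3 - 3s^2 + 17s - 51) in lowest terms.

(s^2 + s - 6)/(s^2 + 17)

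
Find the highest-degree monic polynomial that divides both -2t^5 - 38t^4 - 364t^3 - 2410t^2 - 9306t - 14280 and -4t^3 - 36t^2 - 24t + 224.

t^2 + 11t + 28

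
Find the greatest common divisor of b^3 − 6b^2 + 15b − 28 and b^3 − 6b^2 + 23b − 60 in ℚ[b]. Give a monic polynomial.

b − 4

Repeated division with remainder:
  b^3 − 6b^2 + 15b − 28 = (b^3 − 6b^2 + 23b − 60) + (−8b + 32)
  b^3 − 6b^2 + 23b − 60 = (−(1/8)b^2 + (1/4)b − 15/8)(−8b + 32) + (0)
Last nonzero remainder: −8b + 32. Dividing through by −8 gives the monic gcd b − 4.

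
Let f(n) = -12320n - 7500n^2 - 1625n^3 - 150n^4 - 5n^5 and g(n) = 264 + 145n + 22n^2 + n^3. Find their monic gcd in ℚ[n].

88 + 19n + n^2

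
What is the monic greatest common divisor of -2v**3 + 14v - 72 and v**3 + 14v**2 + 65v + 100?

v + 4

Repeated division with remainder:
  -2v**3 + 14v - 72 = (-2)(v**3 + 14v**2 + 65v + 100) + (28v**2 + 144v + 128)
  v**3 + 14v**2 + 65v + 100 = ((1/28)v + 31/98)(28v**2 + 144v + 128) + ((729/49)v + 2916/49)
  28v**2 + 144v + 128 = ((1372/729)v + 1568/729)((729/49)v + 2916/49) + (0)
Last nonzero remainder: (729/49)v + 2916/49. Dividing through by 729/49 gives the monic gcd v + 4.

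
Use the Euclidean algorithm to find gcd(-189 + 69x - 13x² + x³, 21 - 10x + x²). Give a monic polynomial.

Repeated division with remainder:
  x³ - 13x² + 69x - 189 = (x - 3)(x² - 10x + 21) + (18x - 126)
  x² - 10x + 21 = ((1/18)x - 1/6)(18x - 126) + (0)
Last nonzero remainder: 18x - 126. Dividing through by 18 gives the monic gcd x - 7.

-7 + x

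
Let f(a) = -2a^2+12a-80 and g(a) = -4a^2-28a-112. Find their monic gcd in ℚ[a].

1

Euclidean algorithm in ℚ[a]:
  -2a^2+12a-80 = (1/2)(-4a^2-28a-112) + (26a-24)
  -4a^2-28a-112 = (-(2/13)a-206/169)(26a-24) + (-23872/169)
  26a-24 = (-(2197/11936)a+507/2984)(-23872/169) + (0)
The last nonzero remainder is the constant -23872/169, so the polynomials are coprime and gcd = 1.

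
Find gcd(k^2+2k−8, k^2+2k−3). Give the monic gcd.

Repeated division with remainder:
  k^2+2k−8 = (k^2+2k−3) + (−5)
  k^2+2k−3 = (−(1/5)k^2−(2/5)k+3/5)(−5) + (0)
The last nonzero remainder is the constant −5, so the polynomials are coprime and gcd = 1.

1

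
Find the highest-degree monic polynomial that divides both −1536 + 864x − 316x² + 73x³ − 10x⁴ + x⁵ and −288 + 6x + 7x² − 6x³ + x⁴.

16 − 3x + x²

Repeated division with remainder:
  x⁵ − 10x⁴ + 73x³ − 316x² + 864x − 1536 = (x − 4)(x⁴ − 6x³ + 7x² + 6x − 288) + (42x³ − 294x² + 1176x − 2688)
  x⁴ − 6x³ + 7x² + 6x − 288 = ((1/42)x + 1/42)(42x³ − 294x² + 1176x − 2688) + (−14x² + 42x − 224)
  42x³ − 294x² + 1176x − 2688 = (−3x + 12)(−14x² + 42x − 224) + (0)
Last nonzero remainder: −14x² + 42x − 224. Dividing through by −14 gives the monic gcd x² − 3x + 16.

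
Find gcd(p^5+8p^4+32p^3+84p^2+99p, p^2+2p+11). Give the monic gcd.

p^2+2p+11

Euclidean algorithm in ℚ[p]:
  p^5+8p^4+32p^3+84p^2+99p = (p^3+6p^2+9p)(p^2+2p+11) + (0)
The last nonzero remainder p^2+2p+11 is already monic.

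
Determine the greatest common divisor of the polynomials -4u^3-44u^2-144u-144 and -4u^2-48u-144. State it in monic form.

u+6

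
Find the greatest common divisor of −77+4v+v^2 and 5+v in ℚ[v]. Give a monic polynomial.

1

Apply the Euclidean algorithm:
  v^2+4v−77 = (v−1)(v+5) + (−72)
  v+5 = (−(1/72)v−5/72)(−72) + (0)
The last nonzero remainder is the constant −72, so the polynomials are coprime and gcd = 1.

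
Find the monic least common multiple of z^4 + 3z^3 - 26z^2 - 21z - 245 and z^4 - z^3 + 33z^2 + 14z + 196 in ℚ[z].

z^6 + z^5 - 4z^4 + 115z^3 - 931z^2 - 98z - 6860

Apply the Euclidean algorithm:
  z^4 + 3z^3 - 26z^2 - 21z - 245 = (z^4 - z^3 + 33z^2 + 14z + 196) + (4z^3 - 59z^2 - 35z - 441)
  z^4 - z^3 + 33z^2 + 14z + 196 = ((1/4)z + 55/16)(4z^3 - 59z^2 - 35z - 441) + ((3913/16)z^2 + (3913/16)z + 27391/16)
  4z^3 - 59z^2 - 35z - 441 = ((64/3913)z - 144/559)((3913/16)z^2 + (3913/16)z + 27391/16) + (0)
Last nonzero remainder: (3913/16)z^2 + (3913/16)z + 27391/16. Dividing through by 3913/16 gives the monic gcd z^2 + z + 7.
Then lcm(f, g) = f·g / gcd(f, g); expanding and making the result monic gives the answer.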